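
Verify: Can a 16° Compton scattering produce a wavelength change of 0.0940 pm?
Yes, consistent

Calculate the expected shift for θ = 16°:

Δλ_expected = λ_C(1 - cos(16°))
Δλ_expected = 2.4263 × (1 - cos(16°))
Δλ_expected = 2.4263 × 0.0387
Δλ_expected = 0.0940 pm

Given shift: 0.0940 pm
Expected shift: 0.0940 pm
Difference: 0.0000 pm

The values match. This is consistent with Compton scattering at the stated angle.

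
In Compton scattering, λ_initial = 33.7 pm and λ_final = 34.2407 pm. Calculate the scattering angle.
39.00°

First find the wavelength shift:
Δλ = λ' - λ = 34.2407 - 33.7 = 0.5407 pm

Using Δλ = λ_C(1 - cos θ), with λ_C = h/(m_e·c) ≈ 2.42631024 pm:
cos θ = 1 - Δλ/λ_C
cos θ = 1 - 0.5407/2.42631024
cos θ = 0.777151

θ = arccos(0.777151)
θ = 39.00°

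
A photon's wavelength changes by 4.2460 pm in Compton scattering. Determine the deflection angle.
138.59°

From the Compton formula Δλ = λ_C(1 - cos θ), we can solve for θ:

cos θ = 1 - Δλ/λ_C

Given:
- Δλ = 4.2460 pm
- λ_C = h/(m_e·c) ≈ 2.42631024 pm

cos θ = 1 - 4.2460/2.42631024
cos θ = 1 - 1.749982
cos θ = -0.749982

θ = arccos(-0.749982)
θ = 138.59°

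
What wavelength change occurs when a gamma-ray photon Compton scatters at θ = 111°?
3.2958 pm

Using the Compton scattering formula:
Δλ = λ_C(1 - cos θ)

where λ_C = h/(m_e·c) ≈ 2.4263 pm is the Compton wavelength of an electron.

For θ = 111°:
cos(111°) = -0.3584
1 - cos(111°) = 1.3584

Δλ = 2.4263 × 1.3584
Δλ = 3.2958 pm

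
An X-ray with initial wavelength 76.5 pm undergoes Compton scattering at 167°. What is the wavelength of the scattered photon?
81.2904 pm

Using the Compton scattering formula:
λ' = λ + Δλ = λ + λ_C(1 - cos θ)

Given:
- Initial wavelength λ = 76.5 pm
- Scattering angle θ = 167°
- Compton wavelength λ_C ≈ 2.4263 pm

Calculate the shift:
Δλ = 2.4263 × (1 - cos(167°))
Δλ = 2.4263 × 1.9744
Δλ = 4.7904 pm

Final wavelength:
λ' = 76.5 + 4.7904 = 81.2904 pm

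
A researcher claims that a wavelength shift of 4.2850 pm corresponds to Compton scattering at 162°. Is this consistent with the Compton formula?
No, inconsistent

Calculate the expected shift for θ = 162°:

Δλ_expected = λ_C(1 - cos(162°))
Δλ_expected = 2.4263 × (1 - cos(162°))
Δλ_expected = 2.4263 × 1.9511
Δλ_expected = 4.7339 pm

Given shift: 4.2850 pm
Expected shift: 4.7339 pm
Difference: 0.4489 pm

The values do not match. The given shift corresponds to θ ≈ 140.0°, not 162°.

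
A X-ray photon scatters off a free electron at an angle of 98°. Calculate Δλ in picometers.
2.7640 pm

Using the Compton scattering formula:
Δλ = λ_C(1 - cos θ)

where λ_C = h/(m_e·c) ≈ 2.4263 pm is the Compton wavelength of an electron.

For θ = 98°:
cos(98°) = -0.1392
1 - cos(98°) = 1.1392

Δλ = 2.4263 × 1.1392
Δλ = 2.7640 pm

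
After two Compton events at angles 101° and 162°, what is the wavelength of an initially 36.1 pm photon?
43.7231 pm

Apply Compton shift twice:

First scattering at θ₁ = 101°:
Δλ₁ = λ_C(1 - cos(101°))
Δλ₁ = 2.4263 × 1.1908
Δλ₁ = 2.8893 pm

After first scattering:
λ₁ = 36.1 + 2.8893 = 38.9893 pm

Second scattering at θ₂ = 162°:
Δλ₂ = λ_C(1 - cos(162°))
Δλ₂ = 2.4263 × 1.9511
Δλ₂ = 4.7339 pm

Final wavelength:
λ₂ = 38.9893 + 4.7339 = 43.7231 pm

Total shift: Δλ_total = 2.8893 + 4.7339 = 7.6231 pm

(Intermediate values are shown rounded; full precision is carried through to the final answer.)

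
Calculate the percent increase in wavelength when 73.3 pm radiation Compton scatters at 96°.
3.6561%

Calculate the Compton shift:
Δλ = λ_C(1 - cos(96°))
Δλ = 2.4263 × (1 - cos(96°))
Δλ = 2.4263 × 1.1045
Δλ = 2.6799 pm

Percentage change:
(Δλ/λ₀) × 100 = (2.6799/73.3) × 100
= 3.6561%

(Intermediate values are shown rounded; full precision is carried through to the final answer.)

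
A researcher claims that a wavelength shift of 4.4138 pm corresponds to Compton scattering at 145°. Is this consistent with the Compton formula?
Yes, consistent

Calculate the expected shift for θ = 145°:

Δλ_expected = λ_C(1 - cos(145°))
Δλ_expected = 2.4263 × (1 - cos(145°))
Δλ_expected = 2.4263 × 1.8192
Δλ_expected = 4.4138 pm

Given shift: 4.4138 pm
Expected shift: 4.4138 pm
Difference: 0.0000 pm

The values match. This is consistent with Compton scattering at the stated angle.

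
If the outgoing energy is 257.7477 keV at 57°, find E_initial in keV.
334.5999 keV

Convert final energy to wavelength (hc ≈ 1239.842 keV·pm):
λ' = hc/E' = 1239.842 / 257.7477 = 4.8103 pm

Calculate the Compton shift:
Δλ = λ_C(1 - cos(57°))
Δλ = 2.4263 × (1 - cos(57°))
Δλ = 1.1048 pm

Initial wavelength:
λ = λ' - Δλ = 4.8103 - 1.1048 = 3.7054 pm

Initial energy:
E = hc/λ = 1239.842 / 3.7054 = 334.5999 keV

(Intermediate values are shown rounded; full precision is carried through to the final answer.)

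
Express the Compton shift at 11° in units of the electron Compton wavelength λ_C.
0.0184 λ_C

The Compton shift formula is:
Δλ = λ_C(1 - cos θ)

Dividing both sides by λ_C:
Δλ/λ_C = 1 - cos θ

For θ = 11°:
Δλ/λ_C = 1 - cos(11°)
Δλ/λ_C = 1 - 0.9816
Δλ/λ_C = 0.0184

This means the shift is 0.0184 × λ_C = 0.0446 pm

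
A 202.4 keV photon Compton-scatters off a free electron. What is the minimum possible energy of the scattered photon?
112.9355 keV (at θ = 180°)

The scattered photon has minimum energy when its wavelength is maximum, i.e., when the Compton shift Δλ = λ_C(1 − cos θ) is maximum. This occurs at θ = 180° (backscattering), giving Δλ_max = 2λ_C = 4.8526 pm.

Initial wavelength: λ₀ = hc/E₀ = 6.1257 pm
Maximum final wavelength: λ'_max = λ₀ + 2λ_C = 6.1257 + 4.8526 = 10.9783 pm
Minimum final energy: E'_min = hc/λ'_max = 112.9355 keV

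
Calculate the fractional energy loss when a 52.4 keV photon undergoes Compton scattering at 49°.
0.0341 (or 3.41%)

Calculate initial and final photon energies:

Initial: E₀ = 52.4 keV → λ₀ = 23.6611 pm
Compton shift: Δλ = 0.8345 pm
Final wavelength: λ' = 24.4956 pm
Final energy: E' = 50.6149 keV

Fractional energy loss:
(E₀ - E')/E₀ = (52.4000 - 50.6149)/52.4000
= 1.7851/52.4000
= 0.0341
= 3.41%

(Intermediate values are shown rounded; full precision is carried through to the final answer.)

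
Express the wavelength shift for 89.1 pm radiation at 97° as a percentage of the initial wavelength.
3.0550%

Calculate the Compton shift:
Δλ = λ_C(1 - cos(97°))
Δλ = 2.4263 × (1 - cos(97°))
Δλ = 2.4263 × 1.1219
Δλ = 2.7220 pm

Percentage change:
(Δλ/λ₀) × 100 = (2.7220/89.1) × 100
= 3.0550%

(Intermediate values are shown rounded; full precision is carried through to the final answer.)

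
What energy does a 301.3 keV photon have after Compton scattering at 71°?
215.5739 keV

First convert energy to wavelength:
λ = hc/E, with hc ≈ 1239.842 keV·pm (i.e. 1239.842 eV·nm)

For E = 301.3 keV = 301300 eV:
λ = 1239.842 keV·pm / 301.3 keV
λ = 4.1150 pm

Calculate the Compton shift:
Δλ = λ_C(1 - cos(71°)) = 2.4263 × 0.6744
Δλ = 1.6364 pm

Final wavelength:
λ' = 4.1150 + 1.6364 = 5.7514 pm

Final energy:
E' = hc/λ' = 1239.842 / 5.7514 = 215.5739 keV

(Intermediate values are shown rounded; full precision is carried through to the final answer.)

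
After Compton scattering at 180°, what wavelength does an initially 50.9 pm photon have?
55.7526 pm

Using the Compton formula: λ' = λ + λ_C(1 − cos θ)

For θ = 180°, cos θ = -1 (exact) = -1.0000, so:
1 − cos 180° = 1 − (-1) = 2.0000

Δλ = λ_C × 2.0000 = 2.4263 × 2.0000 = 4.8526 pm

λ' = 50.9 + 4.8526 = 55.7526 pm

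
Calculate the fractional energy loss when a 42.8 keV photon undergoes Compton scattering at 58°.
0.0379 (or 3.79%)

Calculate initial and final photon energies:

Initial: E₀ = 42.8 keV → λ₀ = 28.9683 pm
Compton shift: Δλ = 1.1406 pm
Final wavelength: λ' = 30.1088 pm
Final energy: E' = 41.1787 keV

Fractional energy loss:
(E₀ - E')/E₀ = (42.8000 - 41.1787)/42.8000
= 1.6213/42.8000
= 0.0379
= 3.79%

(Intermediate values are shown rounded; full precision is carried through to the final answer.)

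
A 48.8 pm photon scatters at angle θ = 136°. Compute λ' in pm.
52.9717 pm

Using the Compton scattering formula:
λ' = λ + Δλ = λ + λ_C(1 - cos θ)

Given:
- Initial wavelength λ = 48.8 pm
- Scattering angle θ = 136°
- Compton wavelength λ_C ≈ 2.4263 pm

Calculate the shift:
Δλ = 2.4263 × (1 - cos(136°))
Δλ = 2.4263 × 1.7193
Δλ = 4.1717 pm

Final wavelength:
λ' = 48.8 + 4.1717 = 52.9717 pm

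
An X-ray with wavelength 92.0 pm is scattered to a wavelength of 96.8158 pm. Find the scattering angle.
170.01°

First find the wavelength shift:
Δλ = λ' - λ = 96.8158 - 92.0 = 4.8158 pm

Using Δλ = λ_C(1 - cos θ), with λ_C = h/(m_e·c) ≈ 2.42631024 pm:
cos θ = 1 - Δλ/λ_C
cos θ = 1 - 4.8158/2.42631024
cos θ = -0.984825

θ = arccos(-0.984825)
θ = 170.01°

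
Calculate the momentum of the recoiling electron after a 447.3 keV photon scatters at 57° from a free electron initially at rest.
2.0458e-22 kg·m/s

The electron is initially at rest, so by conservation of momentum:
p⃗_e = p⃗₀ − p⃗'  (incident photon momentum minus scattered photon momentum)

Photon momentum magnitudes (p = h/λ = E/c):
λ₀ = hc/E₀ = 2.7718 pm → p₀ = h/λ₀ = 2.3905e-22 kg·m/s
Δλ = λ_C(1 − cos 57°) = 1.1048 pm
λ' = 3.8767 pm → p' = h/λ' = 1.7092e-22 kg·m/s

The scattered photon makes angle θ = 57° with the incident direction, so by the law of cosines:
|p⃗_e|² = p₀² + p'² − 2p₀p'cos θ
|p⃗_e|² = (2.3905e-22)² + (1.7092e-22)² − 2·2.3905e-22·1.7092e-22·cos(57°)
|p⃗_e| = 2.0458e-22 kg·m/s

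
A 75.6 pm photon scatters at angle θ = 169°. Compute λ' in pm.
80.4080 pm

Using the Compton scattering formula:
λ' = λ + Δλ = λ + λ_C(1 - cos θ)

Given:
- Initial wavelength λ = 75.6 pm
- Scattering angle θ = 169°
- Compton wavelength λ_C ≈ 2.4263 pm

Calculate the shift:
Δλ = 2.4263 × (1 - cos(169°))
Δλ = 2.4263 × 1.9816
Δλ = 4.8080 pm

Final wavelength:
λ' = 75.6 + 4.8080 = 80.4080 pm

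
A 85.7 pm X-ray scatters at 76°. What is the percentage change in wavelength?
2.1462%

Calculate the Compton shift:
Δλ = λ_C(1 - cos(76°))
Δλ = 2.4263 × (1 - cos(76°))
Δλ = 2.4263 × 0.7581
Δλ = 1.8393 pm

Percentage change:
(Δλ/λ₀) × 100 = (1.8393/85.7) × 100
= 2.1462%

(Intermediate values are shown rounded; full precision is carried through to the final answer.)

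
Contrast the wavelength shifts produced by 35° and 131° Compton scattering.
131° produces the larger shift by a factor of 9.157

Calculate both shifts using Δλ = λ_C(1 - cos θ):

For θ₁ = 35°:
Δλ₁ = 2.4263 × (1 - cos(35°))
Δλ₁ = 2.4263 × 0.1808
Δλ₁ = 0.4388 pm

For θ₂ = 131°:
Δλ₂ = 2.4263 × (1 - cos(131°))
Δλ₂ = 2.4263 × 1.6561
Δλ₂ = 4.0181 pm

The 131° angle produces the larger shift.
Ratio: 4.0181/0.4388 = 9.157

(Intermediate values are shown rounded; full precision is carried through to the final answer.)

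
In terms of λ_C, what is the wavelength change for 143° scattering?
1.7986 λ_C

The Compton shift formula is:
Δλ = λ_C(1 - cos θ)

Dividing both sides by λ_C:
Δλ/λ_C = 1 - cos θ

For θ = 143°:
Δλ/λ_C = 1 - cos(143°)
Δλ/λ_C = 1 - -0.7986
Δλ/λ_C = 1.7986

This means the shift is 1.7986 × λ_C = 4.3640 pm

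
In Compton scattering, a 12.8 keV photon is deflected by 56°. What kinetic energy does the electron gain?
0.1398 keV

By energy conservation: K_e = E_initial - E_final

First find the scattered photon energy:
Initial wavelength: λ = hc/E = 96.8627 pm
Compton shift: Δλ = λ_C(1 - cos(56°)) = 1.0695 pm
Final wavelength: λ' = 96.8627 + 1.0695 = 97.9322 pm
Final photon energy: E' = hc/λ' = 12.6602 keV

Electron kinetic energy:
K_e = E - E' = 12.8000 - 12.6602 = 0.1398 keV

(Intermediate values are shown rounded; full precision is carried through to the final answer.)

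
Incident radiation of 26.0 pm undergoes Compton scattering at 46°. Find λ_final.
26.7409 pm

Using the Compton scattering formula:
λ' = λ + Δλ = λ + λ_C(1 - cos θ)

Given:
- Initial wavelength λ = 26.0 pm
- Scattering angle θ = 46°
- Compton wavelength λ_C ≈ 2.4263 pm

Calculate the shift:
Δλ = 2.4263 × (1 - cos(46°))
Δλ = 2.4263 × 0.3053
Δλ = 0.7409 pm

Final wavelength:
λ' = 26.0 + 0.7409 = 26.7409 pm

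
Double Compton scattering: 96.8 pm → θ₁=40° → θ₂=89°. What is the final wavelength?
99.7516 pm

Apply Compton shift twice:

First scattering at θ₁ = 40°:
Δλ₁ = λ_C(1 - cos(40°))
Δλ₁ = 2.4263 × 0.2340
Δλ₁ = 0.5676 pm

After first scattering:
λ₁ = 96.8 + 0.5676 = 97.3676 pm

Second scattering at θ₂ = 89°:
Δλ₂ = λ_C(1 - cos(89°))
Δλ₂ = 2.4263 × 0.9825
Δλ₂ = 2.3840 pm

Final wavelength:
λ₂ = 97.3676 + 2.3840 = 99.7516 pm

Total shift: Δλ_total = 0.5676 + 2.3840 = 2.9516 pm

(Intermediate values are shown rounded; full precision is carried through to the final answer.)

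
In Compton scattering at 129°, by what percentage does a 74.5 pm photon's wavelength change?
5.3064%

Calculate the Compton shift:
Δλ = λ_C(1 - cos(129°))
Δλ = 2.4263 × (1 - cos(129°))
Δλ = 2.4263 × 1.6293
Δλ = 3.9532 pm

Percentage change:
(Δλ/λ₀) × 100 = (3.9532/74.5) × 100
= 5.3064%

(Intermediate values are shown rounded; full precision is carried through to the final answer.)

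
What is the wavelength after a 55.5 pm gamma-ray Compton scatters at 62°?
56.7872 pm

Using the Compton scattering formula:
λ' = λ + Δλ = λ + λ_C(1 - cos θ)

Given:
- Initial wavelength λ = 55.5 pm
- Scattering angle θ = 62°
- Compton wavelength λ_C ≈ 2.4263 pm

Calculate the shift:
Δλ = 2.4263 × (1 - cos(62°))
Δλ = 2.4263 × 0.5305
Δλ = 1.2872 pm

Final wavelength:
λ' = 55.5 + 1.2872 = 56.7872 pm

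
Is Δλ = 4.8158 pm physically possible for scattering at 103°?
No, inconsistent

Calculate the expected shift for θ = 103°:

Δλ_expected = λ_C(1 - cos(103°))
Δλ_expected = 2.4263 × (1 - cos(103°))
Δλ_expected = 2.4263 × 1.2250
Δλ_expected = 2.9721 pm

Given shift: 4.8158 pm
Expected shift: 2.9721 pm
Difference: 1.8436 pm

The values do not match. The given shift corresponds to θ ≈ 170.0°, not 103°.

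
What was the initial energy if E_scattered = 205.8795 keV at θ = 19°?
210.5001 keV

Convert final energy to wavelength (hc ≈ 1239.842 keV·pm):
λ' = hc/E' = 1239.842 / 205.8795 = 6.0222 pm

Calculate the Compton shift:
Δλ = λ_C(1 - cos(19°))
Δλ = 2.4263 × (1 - cos(19°))
Δλ = 0.1322 pm

Initial wavelength:
λ = λ' - Δλ = 6.0222 - 0.1322 = 5.8900 pm

Initial energy:
E = hc/λ = 1239.842 / 5.8900 = 210.5001 keV

(Intermediate values are shown rounded; full precision is carried through to the final answer.)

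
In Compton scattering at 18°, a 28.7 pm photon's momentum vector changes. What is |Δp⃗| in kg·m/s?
7.2090e-24 kg·m/s

Photon momentum magnitude is p = h/λ.

Initial momentum:
p₀ = h/λ = 6.6261e-34/2.8700e-11 = 2.3087e-23 kg·m/s

After scattering:
λ' = λ + Δλ = 28.7 + 0.1188 = 28.8188 pm
p' = h/λ' = 6.6261e-34/2.8819e-11 = 2.2992e-23 kg·m/s

Momentum is a vector; the scattered photon's direction makes angle θ = 18° with the incident direction. The magnitude of the vector change Δp⃗ = p⃗₀ − p⃗' is found from the law of cosines:
|Δp⃗|² = p₀² + p'² − 2p₀p'cos θ
|Δp⃗|² = (2.3087e-23)² + (2.2992e-23)² − 2·2.3087e-23·2.2992e-23·cos(18°)
|Δp⃗| = 7.2090e-24 kg·m/s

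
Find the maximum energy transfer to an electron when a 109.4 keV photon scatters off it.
32.7991 keV

Maximum energy transfer occurs at θ = 180° (backscattering).

Initial photon: E₀ = 109.4 keV → λ₀ = 11.3331 pm

Maximum Compton shift (at 180°):
Δλ_max = 2λ_C = 2 × 2.4263 = 4.8526 pm

Final wavelength:
λ' = 11.3331 + 4.8526 = 16.1857 pm

Minimum photon energy (maximum energy to electron):
E'_min = hc/λ' = 76.6009 keV

Maximum electron kinetic energy:
K_max = E₀ - E'_min = 109.4000 - 76.6009 = 32.7991 keV

(Intermediate values are shown rounded; full precision is carried through to the final answer.)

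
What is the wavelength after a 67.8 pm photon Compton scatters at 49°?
68.6345 pm

Using the Compton scattering formula:
λ' = λ + Δλ = λ + λ_C(1 - cos θ)

Given:
- Initial wavelength λ = 67.8 pm
- Scattering angle θ = 49°
- Compton wavelength λ_C ≈ 2.4263 pm

Calculate the shift:
Δλ = 2.4263 × (1 - cos(49°))
Δλ = 2.4263 × 0.3439
Δλ = 0.8345 pm

Final wavelength:
λ' = 67.8 + 0.8345 = 68.6345 pm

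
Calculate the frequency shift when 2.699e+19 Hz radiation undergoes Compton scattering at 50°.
1.954e+18 Hz (decrease)

Convert frequency to wavelength (c = 299792458 m/s):
λ₀ = c/f₀ = 299792458/2.699e+19 = 1.1107538e-11 m = 11.1075 pm

Calculate Compton shift:
Δλ = λ_C(1 - cos(50°)) = 0.8667 pm

Final wavelength:
λ' = λ₀ + Δλ = 11.1075 + 0.8667 = 11.9742 pm

Final frequency:
f' = c/λ' = 299792458/1.1974246e-11 = 2.5036436e+19 Hz

Frequency shift (decrease):
Δf = f₀ - f' = 2.699e+19 - 2.5036436e+19 = 1.954e+18 Hz

(Intermediate values are shown rounded; full precision is carried through to the final answer.)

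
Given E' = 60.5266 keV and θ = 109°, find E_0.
71.7999 keV

Convert final energy to wavelength (hc ≈ 1239.842 keV·pm):
λ' = hc/E' = 1239.842 / 60.5266 = 20.4842 pm

Calculate the Compton shift:
Δλ = λ_C(1 - cos(109°))
Δλ = 2.4263 × (1 - cos(109°))
Δλ = 3.2162 pm

Initial wavelength:
λ = λ' - Δλ = 20.4842 - 3.2162 = 17.2680 pm

Initial energy:
E = hc/λ = 1239.842 / 17.2680 = 71.7999 keV

(Intermediate values are shown rounded; full precision is carried through to the final answer.)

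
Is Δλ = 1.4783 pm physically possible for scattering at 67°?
Yes, consistent

Calculate the expected shift for θ = 67°:

Δλ_expected = λ_C(1 - cos(67°))
Δλ_expected = 2.4263 × (1 - cos(67°))
Δλ_expected = 2.4263 × 0.6093
Δλ_expected = 1.4783 pm

Given shift: 1.4783 pm
Expected shift: 1.4783 pm
Difference: 0.0000 pm

The values match. This is consistent with Compton scattering at the stated angle.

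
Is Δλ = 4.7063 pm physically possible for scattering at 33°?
No, inconsistent

Calculate the expected shift for θ = 33°:

Δλ_expected = λ_C(1 - cos(33°))
Δλ_expected = 2.4263 × (1 - cos(33°))
Δλ_expected = 2.4263 × 0.1613
Δλ_expected = 0.3914 pm

Given shift: 4.7063 pm
Expected shift: 0.3914 pm
Difference: 4.3149 pm

The values do not match. The given shift corresponds to θ ≈ 160.0°, not 33°.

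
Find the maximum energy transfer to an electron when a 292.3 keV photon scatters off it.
155.9682 keV

Maximum energy transfer occurs at θ = 180° (backscattering).

Initial photon: E₀ = 292.3 keV → λ₀ = 4.2417 pm

Maximum Compton shift (at 180°):
Δλ_max = 2λ_C = 2 × 2.4263 = 4.8526 pm

Final wavelength:
λ' = 4.2417 + 4.8526 = 9.0943 pm

Minimum photon energy (maximum energy to electron):
E'_min = hc/λ' = 136.3318 keV

Maximum electron kinetic energy:
K_max = E₀ - E'_min = 292.3000 - 136.3318 = 155.9682 keV

(Intermediate values are shown rounded; full precision is carried through to the final answer.)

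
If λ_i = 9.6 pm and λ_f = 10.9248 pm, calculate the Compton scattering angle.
63.00°

First find the wavelength shift:
Δλ = λ' - λ = 10.9248 - 9.6 = 1.3248 pm

Using Δλ = λ_C(1 - cos θ), with λ_C = h/(m_e·c) ≈ 2.42631024 pm:
cos θ = 1 - Δλ/λ_C
cos θ = 1 - 1.3248/2.42631024
cos θ = 0.453986

θ = arccos(0.453986)
θ = 63.00°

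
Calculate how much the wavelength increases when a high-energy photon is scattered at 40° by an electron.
0.5676 pm

Using the Compton scattering formula:
Δλ = λ_C(1 - cos θ)

where λ_C = h/(m_e·c) ≈ 2.4263 pm is the Compton wavelength of an electron.

For θ = 40°:
cos(40°) = 0.7660
1 - cos(40°) = 0.2340

Δλ = 2.4263 × 0.2340
Δλ = 0.5676 pm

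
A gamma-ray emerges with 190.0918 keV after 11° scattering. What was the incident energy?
191.4000 keV

Convert final energy to wavelength (hc ≈ 1239.842 keV·pm):
λ' = hc/E' = 1239.842 / 190.0918 = 6.5223 pm

Calculate the Compton shift:
Δλ = λ_C(1 - cos(11°))
Δλ = 2.4263 × (1 - cos(11°))
Δλ = 0.0446 pm

Initial wavelength:
λ = λ' - Δλ = 6.5223 - 0.0446 = 6.4778 pm

Initial energy:
E = hc/λ = 1239.842 / 6.4778 = 191.4000 keV

(Intermediate values are shown rounded; full precision is carried through to the final answer.)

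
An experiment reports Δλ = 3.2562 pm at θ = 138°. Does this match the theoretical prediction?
No, inconsistent

Calculate the expected shift for θ = 138°:

Δλ_expected = λ_C(1 - cos(138°))
Δλ_expected = 2.4263 × (1 - cos(138°))
Δλ_expected = 2.4263 × 1.7431
Δλ_expected = 4.2294 pm

Given shift: 3.2562 pm
Expected shift: 4.2294 pm
Difference: 0.9733 pm

The values do not match. The given shift corresponds to θ ≈ 110.0°, not 138°.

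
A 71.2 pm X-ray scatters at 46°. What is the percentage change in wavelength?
1.0405%

Calculate the Compton shift:
Δλ = λ_C(1 - cos(46°))
Δλ = 2.4263 × (1 - cos(46°))
Δλ = 2.4263 × 0.3053
Δλ = 0.7409 pm

Percentage change:
(Δλ/λ₀) × 100 = (0.7409/71.2) × 100
= 1.0405%

(Intermediate values are shown rounded; full precision is carried through to the final answer.)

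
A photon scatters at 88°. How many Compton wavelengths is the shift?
0.9651 λ_C

The Compton shift formula is:
Δλ = λ_C(1 - cos θ)

Dividing both sides by λ_C:
Δλ/λ_C = 1 - cos θ

For θ = 88°:
Δλ/λ_C = 1 - cos(88°)
Δλ/λ_C = 1 - 0.0349
Δλ/λ_C = 0.9651

This means the shift is 0.9651 × λ_C = 2.3416 pm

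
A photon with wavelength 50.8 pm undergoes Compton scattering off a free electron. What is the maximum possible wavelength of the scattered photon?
55.6526 pm (at θ = 180°)

The Compton shift is Δλ = λ_C(1 − cos θ).

Since cos θ ranges from −1 to 1, the factor (1 − cos θ) ranges from 0 to 2; the maximum shift occurs at θ = 180° (backscattering):
Δλ_max = 2λ_C = 2 × 2.4263 pm = 4.8526 pm

Maximum scattered wavelength:
λ'_max = λ₀ + Δλ_max = 50.8 + 4.8526 = 55.6526 pm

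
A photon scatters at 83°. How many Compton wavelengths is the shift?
0.8781 λ_C

The Compton shift formula is:
Δλ = λ_C(1 - cos θ)

Dividing both sides by λ_C:
Δλ/λ_C = 1 - cos θ

For θ = 83°:
Δλ/λ_C = 1 - cos(83°)
Δλ/λ_C = 1 - 0.1219
Δλ/λ_C = 0.8781

This means the shift is 0.8781 × λ_C = 2.1306 pm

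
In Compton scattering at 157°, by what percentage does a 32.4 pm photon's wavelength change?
14.3819%

Calculate the Compton shift:
Δλ = λ_C(1 - cos(157°))
Δλ = 2.4263 × (1 - cos(157°))
Δλ = 2.4263 × 1.9205
Δλ = 4.6597 pm

Percentage change:
(Δλ/λ₀) × 100 = (4.6597/32.4) × 100
= 14.3819%

(Intermediate values are shown rounded; full precision is carried through to the final answer.)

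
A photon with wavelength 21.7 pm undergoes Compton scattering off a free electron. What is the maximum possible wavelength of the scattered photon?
26.5526 pm (at θ = 180°)

The Compton shift is Δλ = λ_C(1 − cos θ).

Since cos θ ranges from −1 to 1, the factor (1 − cos θ) ranges from 0 to 2; the maximum shift occurs at θ = 180° (backscattering):
Δλ_max = 2λ_C = 2 × 2.4263 pm = 4.8526 pm

Maximum scattered wavelength:
λ'_max = λ₀ + Δλ_max = 21.7 + 4.8526 = 26.5526 pm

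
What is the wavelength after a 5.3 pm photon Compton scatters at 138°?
9.5294 pm

Using the Compton scattering formula:
λ' = λ + Δλ = λ + λ_C(1 - cos θ)

Given:
- Initial wavelength λ = 5.3 pm
- Scattering angle θ = 138°
- Compton wavelength λ_C ≈ 2.4263 pm

Calculate the shift:
Δλ = 2.4263 × (1 - cos(138°))
Δλ = 2.4263 × 1.7431
Δλ = 4.2294 pm

Final wavelength:
λ' = 5.3 + 4.2294 = 9.5294 pm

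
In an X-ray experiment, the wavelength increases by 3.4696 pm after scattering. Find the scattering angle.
115.47°

From the Compton formula Δλ = λ_C(1 - cos θ), we can solve for θ:

cos θ = 1 - Δλ/λ_C

Given:
- Δλ = 3.4696 pm
- λ_C = h/(m_e·c) ≈ 2.42631024 pm

cos θ = 1 - 3.4696/2.42631024
cos θ = 1 - 1.429990
cos θ = -0.429990

θ = arccos(-0.429990)
θ = 115.47°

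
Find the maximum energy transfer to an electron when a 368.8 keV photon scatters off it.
217.8657 keV

Maximum energy transfer occurs at θ = 180° (backscattering).

Initial photon: E₀ = 368.8 keV → λ₀ = 3.3618 pm

Maximum Compton shift (at 180°):
Δλ_max = 2λ_C = 2 × 2.4263 = 4.8526 pm

Final wavelength:
λ' = 3.3618 + 4.8526 = 8.2144 pm

Minimum photon energy (maximum energy to electron):
E'_min = hc/λ' = 150.9343 keV

Maximum electron kinetic energy:
K_max = E₀ - E'_min = 368.8000 - 150.9343 = 217.8657 keV

(Intermediate values are shown rounded; full precision is carried through to the final answer.)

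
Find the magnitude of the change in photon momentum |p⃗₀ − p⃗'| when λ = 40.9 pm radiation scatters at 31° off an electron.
8.6235e-24 kg·m/s

Photon momentum magnitude is p = h/λ.

Initial momentum:
p₀ = h/λ = 6.6261e-34/4.0900e-11 = 1.6201e-23 kg·m/s

After scattering:
λ' = λ + Δλ = 40.9 + 0.3466 = 41.2466 pm
p' = h/λ' = 6.6261e-34/4.1247e-11 = 1.6065e-23 kg·m/s

Momentum is a vector; the scattered photon's direction makes angle θ = 31° with the incident direction. The magnitude of the vector change Δp⃗ = p⃗₀ − p⃗' is found from the law of cosines:
|Δp⃗|² = p₀² + p'² − 2p₀p'cos θ
|Δp⃗|² = (1.6201e-23)² + (1.6065e-23)² − 2·1.6201e-23·1.6065e-23·cos(31°)
|Δp⃗| = 8.6235e-24 kg·m/s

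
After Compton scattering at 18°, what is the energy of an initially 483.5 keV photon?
462.1003 keV

First convert energy to wavelength:
λ = hc/E, with hc ≈ 1239.842 keV·pm (i.e. 1239.842 eV·nm)

For E = 483.5 keV = 483500 eV:
λ = 1239.842 keV·pm / 483.5 keV
λ = 2.5643 pm

Calculate the Compton shift:
Δλ = λ_C(1 - cos(18°)) = 2.4263 × 0.0489
Δλ = 0.1188 pm

Final wavelength:
λ' = 2.5643 + 0.1188 = 2.6831 pm

Final energy:
E' = hc/λ' = 1239.842 / 2.6831 = 462.1003 keV

(Intermediate values are shown rounded; full precision is carried through to the final answer.)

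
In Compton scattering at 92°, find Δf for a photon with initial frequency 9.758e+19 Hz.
4.389e+19 Hz (decrease)

Convert frequency to wavelength (c = 299792458 m/s):
λ₀ = c/f₀ = 299792458/9.758e+19 = 3.0722736e-12 m = 3.0723 pm

Calculate Compton shift:
Δλ = λ_C(1 - cos(92°)) = 2.5110 pm

Final wavelength:
λ' = λ₀ + Δλ = 3.0723 + 2.5110 = 5.5833 pm

Final frequency:
f' = c/λ' = 299792458/5.5832608e-12 = 5.3694869e+19 Hz

Frequency shift (decrease):
Δf = f₀ - f' = 9.758e+19 - 5.3694869e+19 = 4.389e+19 Hz

(Intermediate values are shown rounded; full precision is carried through to the final answer.)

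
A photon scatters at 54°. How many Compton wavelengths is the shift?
0.4122 λ_C

The Compton shift formula is:
Δλ = λ_C(1 - cos θ)

Dividing both sides by λ_C:
Δλ/λ_C = 1 - cos θ

For θ = 54°:
Δλ/λ_C = 1 - cos(54°)
Δλ/λ_C = 1 - 0.5878
Δλ/λ_C = 0.4122

This means the shift is 0.4122 × λ_C = 1.0002 pm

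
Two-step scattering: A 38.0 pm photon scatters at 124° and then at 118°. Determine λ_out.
45.3485 pm

Apply Compton shift twice:

First scattering at θ₁ = 124°:
Δλ₁ = λ_C(1 - cos(124°))
Δλ₁ = 2.4263 × 1.5592
Δλ₁ = 3.7831 pm

After first scattering:
λ₁ = 38.0 + 3.7831 = 41.7831 pm

Second scattering at θ₂ = 118°:
Δλ₂ = λ_C(1 - cos(118°))
Δλ₂ = 2.4263 × 1.4695
Δλ₂ = 3.5654 pm

Final wavelength:
λ₂ = 41.7831 + 3.5654 = 45.3485 pm

Total shift: Δλ_total = 3.7831 + 3.5654 = 7.3485 pm

(Intermediate values are shown rounded; full precision is carried through to the final answer.)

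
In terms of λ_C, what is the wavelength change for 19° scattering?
0.0545 λ_C

The Compton shift formula is:
Δλ = λ_C(1 - cos θ)

Dividing both sides by λ_C:
Δλ/λ_C = 1 - cos θ

For θ = 19°:
Δλ/λ_C = 1 - cos(19°)
Δλ/λ_C = 1 - 0.9455
Δλ/λ_C = 0.0545

This means the shift is 0.0545 × λ_C = 0.1322 pm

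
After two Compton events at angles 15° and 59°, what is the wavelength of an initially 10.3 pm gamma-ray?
11.5593 pm

Apply Compton shift twice:

First scattering at θ₁ = 15°:
Δλ₁ = λ_C(1 - cos(15°))
Δλ₁ = 2.4263 × 0.0341
Δλ₁ = 0.0827 pm

After first scattering:
λ₁ = 10.3 + 0.0827 = 10.3827 pm

Second scattering at θ₂ = 59°:
Δλ₂ = λ_C(1 - cos(59°))
Δλ₂ = 2.4263 × 0.4850
Δλ₂ = 1.1767 pm

Final wavelength:
λ₂ = 10.3827 + 1.1767 = 11.5593 pm

Total shift: Δλ_total = 0.0827 + 1.1767 = 1.2593 pm

(Intermediate values are shown rounded; full precision is carried through to the final answer.)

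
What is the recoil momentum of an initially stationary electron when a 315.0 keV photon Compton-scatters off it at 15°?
4.3630e-23 kg·m/s

The electron is initially at rest, so by conservation of momentum:
p⃗_e = p⃗₀ − p⃗'  (incident photon momentum minus scattered photon momentum)

Photon momentum magnitudes (p = h/λ = E/c):
λ₀ = hc/E₀ = 3.9360 pm → p₀ = h/λ₀ = 1.6835e-22 kg·m/s
Δλ = λ_C(1 − cos 15°) = 0.0827 pm
λ' = 4.0187 pm → p' = h/λ' = 1.6488e-22 kg·m/s

The scattered photon makes angle θ = 15° with the incident direction, so by the law of cosines:
|p⃗_e|² = p₀² + p'² − 2p₀p'cos θ
|p⃗_e|² = (1.6835e-22)² + (1.6488e-22)² − 2·1.6835e-22·1.6488e-22·cos(15°)
|p⃗_e| = 4.3630e-23 kg·m/s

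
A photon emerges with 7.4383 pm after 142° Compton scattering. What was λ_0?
3.1000 pm

From λ' = λ + Δλ, we have λ = λ' - Δλ

First calculate the Compton shift:
Δλ = λ_C(1 - cos θ)
Δλ = 2.4263 × (1 - cos(142°))
Δλ = 2.4263 × 1.7880
Δλ = 4.3383 pm

Initial wavelength:
λ = λ' - Δλ
λ = 7.4383 - 4.3383
λ = 3.1000 pm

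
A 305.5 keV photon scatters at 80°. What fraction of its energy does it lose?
0.3307 (or 33.07%)

Calculate initial and final photon energies:

Initial: E₀ = 305.5 keV → λ₀ = 4.0584 pm
Compton shift: Δλ = 2.0050 pm
Final wavelength: λ' = 6.0634 pm
Final energy: E' = 204.4801 keV

Fractional energy loss:
(E₀ - E')/E₀ = (305.5000 - 204.4801)/305.5000
= 101.0199/305.5000
= 0.3307
= 33.07%

(Intermediate values are shown rounded; full precision is carried through to the final answer.)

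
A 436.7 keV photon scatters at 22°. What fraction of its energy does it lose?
0.0586 (or 5.86%)

Calculate initial and final photon energies:

Initial: E₀ = 436.7 keV → λ₀ = 2.8391 pm
Compton shift: Δλ = 0.1767 pm
Final wavelength: λ' = 3.0158 pm
Final energy: E' = 411.1167 keV

Fractional energy loss:
(E₀ - E')/E₀ = (436.7000 - 411.1167)/436.7000
= 25.5833/436.7000
= 0.0586
= 5.86%

(Intermediate values are shown rounded; full precision is carried through to the final answer.)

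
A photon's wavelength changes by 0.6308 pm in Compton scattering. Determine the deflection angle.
42.27°

From the Compton formula Δλ = λ_C(1 - cos θ), we can solve for θ:

cos θ = 1 - Δλ/λ_C

Given:
- Δλ = 0.6308 pm
- λ_C = h/(m_e·c) ≈ 2.42631024 pm

cos θ = 1 - 0.6308/2.42631024
cos θ = 1 - 0.259983
cos θ = 0.740017

θ = arccos(0.740017)
θ = 42.27°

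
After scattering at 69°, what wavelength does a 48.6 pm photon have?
50.1568 pm

Using the Compton scattering formula:
λ' = λ + Δλ = λ + λ_C(1 - cos θ)

Given:
- Initial wavelength λ = 48.6 pm
- Scattering angle θ = 69°
- Compton wavelength λ_C ≈ 2.4263 pm

Calculate the shift:
Δλ = 2.4263 × (1 - cos(69°))
Δλ = 2.4263 × 0.6416
Δλ = 1.5568 pm

Final wavelength:
λ' = 48.6 + 1.5568 = 50.1568 pm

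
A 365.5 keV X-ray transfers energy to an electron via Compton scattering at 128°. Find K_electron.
195.9438 keV

By energy conservation: K_e = E_initial - E_final

First find the scattered photon energy:
Initial wavelength: λ = hc/E = 3.3922 pm
Compton shift: Δλ = λ_C(1 - cos(128°)) = 3.9201 pm
Final wavelength: λ' = 3.3922 + 3.9201 = 7.3123 pm
Final photon energy: E' = hc/λ' = 169.5562 keV

Electron kinetic energy:
K_e = E - E' = 365.5000 - 169.5562 = 195.9438 keV

(Intermediate values are shown rounded; full precision is carried through to the final answer.)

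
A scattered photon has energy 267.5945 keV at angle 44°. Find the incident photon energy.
313.7000 keV

Convert final energy to wavelength (hc ≈ 1239.842 keV·pm):
λ' = hc/E' = 1239.842 / 267.5945 = 4.6333 pm

Calculate the Compton shift:
Δλ = λ_C(1 - cos(44°))
Δλ = 2.4263 × (1 - cos(44°))
Δλ = 0.6810 pm

Initial wavelength:
λ = λ' - Δλ = 4.6333 - 0.6810 = 3.9523 pm

Initial energy:
E = hc/λ = 1239.842 / 3.9523 = 313.7000 keV

(Intermediate values are shown rounded; full precision is carried through to the final answer.)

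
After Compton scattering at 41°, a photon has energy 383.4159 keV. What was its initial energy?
469.9000 keV

Convert final energy to wavelength (hc ≈ 1239.842 keV·pm):
λ' = hc/E' = 1239.842 / 383.4159 = 3.2337 pm

Calculate the Compton shift:
Δλ = λ_C(1 - cos(41°))
Δλ = 2.4263 × (1 - cos(41°))
Δλ = 0.5952 pm

Initial wavelength:
λ = λ' - Δλ = 3.2337 - 0.5952 = 2.6385 pm

Initial energy:
E = hc/λ = 1239.842 / 2.6385 = 469.9000 keV

(Intermediate values are shown rounded; full precision is carried through to the final answer.)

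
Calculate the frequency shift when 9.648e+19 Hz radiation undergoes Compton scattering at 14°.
2.187e+18 Hz (decrease)

Convert frequency to wavelength (c = 299792458 m/s):
λ₀ = c/f₀ = 299792458/9.648e+19 = 3.1073016e-12 m = 3.1073 pm

Calculate Compton shift:
Δλ = λ_C(1 - cos(14°)) = 0.0721 pm

Final wavelength:
λ' = λ₀ + Δλ = 3.1073 + 0.0721 = 3.1794 pm

Final frequency:
f' = c/λ' = 299792458/3.1793734e-12 = 9.4292938e+19 Hz

Frequency shift (decrease):
Δf = f₀ - f' = 9.648e+19 - 9.4292938e+19 = 2.187e+18 Hz

(Intermediate values are shown rounded; full precision is carried through to the final answer.)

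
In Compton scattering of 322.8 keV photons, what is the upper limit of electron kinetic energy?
180.1832 keV

Maximum energy transfer occurs at θ = 180° (backscattering).

Initial photon: E₀ = 322.8 keV → λ₀ = 3.8409 pm

Maximum Compton shift (at 180°):
Δλ_max = 2λ_C = 2 × 2.4263 = 4.8526 pm

Final wavelength:
λ' = 3.8409 + 4.8526 = 8.6935 pm

Minimum photon energy (maximum energy to electron):
E'_min = hc/λ' = 142.6168 keV

Maximum electron kinetic energy:
K_max = E₀ - E'_min = 322.8000 - 142.6168 = 180.1832 keV

(Intermediate values are shown rounded; full precision is carried through to the final answer.)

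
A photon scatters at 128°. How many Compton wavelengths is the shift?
1.6157 λ_C

The Compton shift formula is:
Δλ = λ_C(1 - cos θ)

Dividing both sides by λ_C:
Δλ/λ_C = 1 - cos θ

For θ = 128°:
Δλ/λ_C = 1 - cos(128°)
Δλ/λ_C = 1 - -0.6157
Δλ/λ_C = 1.6157

This means the shift is 1.6157 × λ_C = 3.9201 pm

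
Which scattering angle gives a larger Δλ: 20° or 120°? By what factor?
120° produces the larger shift by a factor of 24.873

Calculate both shifts using Δλ = λ_C(1 - cos θ):

For θ₁ = 20°:
Δλ₁ = 2.4263 × (1 - cos(20°))
Δλ₁ = 2.4263 × 0.0603
Δλ₁ = 0.1463 pm

For θ₂ = 120°:
Δλ₂ = 2.4263 × (1 - cos(120°))
Δλ₂ = 2.4263 × 1.5000
Δλ₂ = 3.6395 pm

The 120° angle produces the larger shift.
Ratio: 3.6395/0.1463 = 24.873

(Intermediate values are shown rounded; full precision is carried through to the final answer.)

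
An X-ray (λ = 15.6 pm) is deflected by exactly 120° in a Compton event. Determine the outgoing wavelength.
19.2395 pm

Using the Compton formula: λ' = λ + λ_C(1 − cos θ)

For θ = 120°, cos θ = -1/2 (exact) = -0.5000, so:
1 − cos 120° = 1 − (-1/2) = 1.5000

Δλ = λ_C × 1.5000 = 2.4263 × 1.5000 = 3.6395 pm

λ' = 15.6 + 3.6395 = 19.2395 pm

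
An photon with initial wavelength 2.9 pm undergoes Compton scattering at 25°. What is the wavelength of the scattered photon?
3.1273 pm

Using the Compton scattering formula:
λ' = λ + Δλ = λ + λ_C(1 - cos θ)

Given:
- Initial wavelength λ = 2.9 pm
- Scattering angle θ = 25°
- Compton wavelength λ_C ≈ 2.4263 pm

Calculate the shift:
Δλ = 2.4263 × (1 - cos(25°))
Δλ = 2.4263 × 0.0937
Δλ = 0.2273 pm

Final wavelength:
λ' = 2.9 + 0.2273 = 3.1273 pm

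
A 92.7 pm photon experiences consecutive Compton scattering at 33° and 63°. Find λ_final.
94.4162 pm

Apply Compton shift twice:

First scattering at θ₁ = 33°:
Δλ₁ = λ_C(1 - cos(33°))
Δλ₁ = 2.4263 × 0.1613
Δλ₁ = 0.3914 pm

After first scattering:
λ₁ = 92.7 + 0.3914 = 93.0914 pm

Second scattering at θ₂ = 63°:
Δλ₂ = λ_C(1 - cos(63°))
Δλ₂ = 2.4263 × 0.5460
Δλ₂ = 1.3248 pm

Final wavelength:
λ₂ = 93.0914 + 1.3248 = 94.4162 pm

Total shift: Δλ_total = 0.3914 + 1.3248 = 1.7162 pm

(Intermediate values are shown rounded; full precision is carried through to the final answer.)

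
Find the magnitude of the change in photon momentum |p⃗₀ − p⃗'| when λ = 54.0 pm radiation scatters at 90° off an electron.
1.6984e-23 kg·m/s

Photon momentum magnitude is p = h/λ.

Initial momentum:
p₀ = h/λ = 6.6261e-34/5.4000e-11 = 1.2271e-23 kg·m/s

After scattering:
λ' = λ + Δλ = 54.0 + 2.4263 = 56.4263 pm
p' = h/λ' = 6.6261e-34/5.6426e-11 = 1.1743e-23 kg·m/s

Momentum is a vector; the scattered photon's direction makes angle θ = 90° with the incident direction. The magnitude of the vector change Δp⃗ = p⃗₀ − p⃗' is found from the law of cosines:
|Δp⃗|² = p₀² + p'² − 2p₀p'cos θ
|Δp⃗|² = (1.2271e-23)² + (1.1743e-23)² − 2·1.2271e-23·1.1743e-23·cos(90°)
|Δp⃗| = 1.6984e-23 kg·m/s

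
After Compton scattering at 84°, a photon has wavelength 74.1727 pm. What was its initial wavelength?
72.0000 pm

From λ' = λ + Δλ, we have λ = λ' - Δλ

First calculate the Compton shift:
Δλ = λ_C(1 - cos θ)
Δλ = 2.4263 × (1 - cos(84°))
Δλ = 2.4263 × 0.8955
Δλ = 2.1727 pm

Initial wavelength:
λ = λ' - Δλ
λ = 74.1727 - 2.1727
λ = 72.0000 pm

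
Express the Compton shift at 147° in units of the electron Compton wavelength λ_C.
1.8387 λ_C

The Compton shift formula is:
Δλ = λ_C(1 - cos θ)

Dividing both sides by λ_C:
Δλ/λ_C = 1 - cos θ

For θ = 147°:
Δλ/λ_C = 1 - cos(147°)
Δλ/λ_C = 1 - -0.8387
Δλ/λ_C = 1.8387

This means the shift is 1.8387 × λ_C = 4.4612 pm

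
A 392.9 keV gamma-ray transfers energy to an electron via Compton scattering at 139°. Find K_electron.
225.6496 keV

By energy conservation: K_e = E_initial - E_final

First find the scattered photon energy:
Initial wavelength: λ = hc/E = 3.1556 pm
Compton shift: Δλ = λ_C(1 - cos(139°)) = 4.2575 pm
Final wavelength: λ' = 3.1556 + 4.2575 = 7.4131 pm
Final photon energy: E' = hc/λ' = 167.2504 keV

Electron kinetic energy:
K_e = E - E' = 392.9000 - 167.2504 = 225.6496 keV

(Intermediate values are shown rounded; full precision is carried through to the final answer.)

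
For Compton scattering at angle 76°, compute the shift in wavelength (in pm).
1.8393 pm

Using the Compton scattering formula:
Δλ = λ_C(1 - cos θ)

where λ_C = h/(m_e·c) ≈ 2.4263 pm is the Compton wavelength of an electron.

For θ = 76°:
cos(76°) = 0.2419
1 - cos(76°) = 0.7581

Δλ = 2.4263 × 0.7581
Δλ = 1.8393 pm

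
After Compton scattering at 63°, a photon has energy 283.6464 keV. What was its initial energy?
407.0000 keV

Convert final energy to wavelength (hc ≈ 1239.842 keV·pm):
λ' = hc/E' = 1239.842 / 283.6464 = 4.3711 pm

Calculate the Compton shift:
Δλ = λ_C(1 - cos(63°))
Δλ = 2.4263 × (1 - cos(63°))
Δλ = 1.3248 pm

Initial wavelength:
λ = λ' - Δλ = 4.3711 - 1.3248 = 3.0463 pm

Initial energy:
E = hc/λ = 1239.842 / 3.0463 = 407.0000 keV

(Intermediate values are shown rounded; full precision is carried through to the final answer.)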